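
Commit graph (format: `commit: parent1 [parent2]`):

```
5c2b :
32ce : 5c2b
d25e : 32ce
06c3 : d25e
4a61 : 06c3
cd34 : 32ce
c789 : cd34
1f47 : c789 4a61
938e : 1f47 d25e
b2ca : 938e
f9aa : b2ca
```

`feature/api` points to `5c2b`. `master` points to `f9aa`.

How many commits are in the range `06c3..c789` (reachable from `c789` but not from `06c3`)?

2

Reachable from c789: {32ce, 5c2b, c789, cd34}.
Reachable from 06c3: {06c3, 32ce, 5c2b, d25e}.
In c789's history but not 06c3's: {c789, cd34} — 2 commits.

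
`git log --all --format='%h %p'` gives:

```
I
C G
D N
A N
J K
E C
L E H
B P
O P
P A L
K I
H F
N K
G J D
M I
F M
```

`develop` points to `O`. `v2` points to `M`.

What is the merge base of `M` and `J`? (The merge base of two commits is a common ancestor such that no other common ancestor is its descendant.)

I

Ancestors of M: {I, M}.
Ancestors of J: {I, J, K}.
Common ancestors: {I}.
The only common ancestor is I, so it is the merge base.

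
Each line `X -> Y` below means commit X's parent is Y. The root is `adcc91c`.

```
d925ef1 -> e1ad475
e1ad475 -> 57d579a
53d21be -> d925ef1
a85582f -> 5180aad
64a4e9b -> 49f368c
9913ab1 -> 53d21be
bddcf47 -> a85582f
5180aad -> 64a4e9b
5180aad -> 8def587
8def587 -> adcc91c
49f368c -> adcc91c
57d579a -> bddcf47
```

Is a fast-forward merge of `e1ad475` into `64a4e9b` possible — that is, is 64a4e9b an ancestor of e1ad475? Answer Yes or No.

Yes

A fast-forward from 64a4e9b to e1ad475 is possible iff 64a4e9b is an ancestor of e1ad475.
Ancestors of e1ad475: {49f368c, 5180aad, 57d579a, 64a4e9b, 8def587, a85582f, adcc91c, bddcf47, e1ad475}.
64a4e9b is among them, so fast-forward is possible.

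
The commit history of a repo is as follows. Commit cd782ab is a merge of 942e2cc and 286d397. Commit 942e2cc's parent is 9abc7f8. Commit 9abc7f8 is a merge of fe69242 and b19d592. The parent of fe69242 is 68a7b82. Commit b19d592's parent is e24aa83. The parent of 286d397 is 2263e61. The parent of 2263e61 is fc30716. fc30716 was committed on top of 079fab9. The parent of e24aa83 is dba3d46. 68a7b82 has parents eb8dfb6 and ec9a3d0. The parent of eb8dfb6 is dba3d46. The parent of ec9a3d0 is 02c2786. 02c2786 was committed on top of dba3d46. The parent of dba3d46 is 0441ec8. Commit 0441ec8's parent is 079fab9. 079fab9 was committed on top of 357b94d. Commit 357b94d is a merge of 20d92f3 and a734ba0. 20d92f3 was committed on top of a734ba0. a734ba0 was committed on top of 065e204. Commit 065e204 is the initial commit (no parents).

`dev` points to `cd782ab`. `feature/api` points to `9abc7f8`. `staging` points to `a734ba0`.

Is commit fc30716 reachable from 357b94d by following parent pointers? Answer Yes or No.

No

Ancestors of 357b94d: {065e204, 20d92f3, 357b94d, a734ba0}.
fc30716 is not in that set, so it is not an ancestor of 357b94d.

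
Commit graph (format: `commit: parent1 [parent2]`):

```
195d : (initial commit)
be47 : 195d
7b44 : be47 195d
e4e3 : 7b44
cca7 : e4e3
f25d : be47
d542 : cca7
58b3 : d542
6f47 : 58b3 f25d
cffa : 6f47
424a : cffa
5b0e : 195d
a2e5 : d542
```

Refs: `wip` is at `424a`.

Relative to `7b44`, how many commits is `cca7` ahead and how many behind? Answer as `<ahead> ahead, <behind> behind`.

2 ahead, 0 behind

Reachable from cca7: {195d, 7b44, be47, cca7, e4e3}.
Reachable from 7b44: {195d, 7b44, be47}.
Only in cca7's history (ahead): {cca7, e4e3} — 2.
Only in 7b44's history (behind): {} — 0.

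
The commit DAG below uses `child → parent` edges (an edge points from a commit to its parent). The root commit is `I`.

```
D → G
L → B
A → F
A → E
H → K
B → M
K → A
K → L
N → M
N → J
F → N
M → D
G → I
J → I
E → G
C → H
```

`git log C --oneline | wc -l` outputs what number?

14

Walking parent pointers from C: reachable set = {A, B, C, D, E, F, G, H, I, J, K, L, M, N}.
That is 14 commits.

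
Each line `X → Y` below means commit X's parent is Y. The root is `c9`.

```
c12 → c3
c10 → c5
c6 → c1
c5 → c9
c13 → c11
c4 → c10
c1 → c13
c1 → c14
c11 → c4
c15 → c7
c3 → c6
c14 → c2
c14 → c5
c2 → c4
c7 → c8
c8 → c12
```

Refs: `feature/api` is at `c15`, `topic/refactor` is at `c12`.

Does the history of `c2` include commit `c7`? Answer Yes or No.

No

Ancestors of c2: {c10, c2, c4, c5, c9}.
c7 is not in that set, so it is not an ancestor of c2.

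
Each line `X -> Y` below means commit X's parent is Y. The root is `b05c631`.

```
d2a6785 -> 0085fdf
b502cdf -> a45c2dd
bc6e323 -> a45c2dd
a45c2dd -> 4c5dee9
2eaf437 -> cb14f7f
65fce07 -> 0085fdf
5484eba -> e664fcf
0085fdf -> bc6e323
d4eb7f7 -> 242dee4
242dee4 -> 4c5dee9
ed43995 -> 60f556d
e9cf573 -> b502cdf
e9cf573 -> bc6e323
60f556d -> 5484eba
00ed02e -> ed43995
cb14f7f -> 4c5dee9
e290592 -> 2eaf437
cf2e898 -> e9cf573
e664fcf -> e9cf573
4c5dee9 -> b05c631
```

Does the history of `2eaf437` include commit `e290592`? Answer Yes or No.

Ancestors of 2eaf437: {2eaf437, 4c5dee9, b05c631, cb14f7f}.
e290592 is not in that set, so it is not an ancestor of 2eaf437.

No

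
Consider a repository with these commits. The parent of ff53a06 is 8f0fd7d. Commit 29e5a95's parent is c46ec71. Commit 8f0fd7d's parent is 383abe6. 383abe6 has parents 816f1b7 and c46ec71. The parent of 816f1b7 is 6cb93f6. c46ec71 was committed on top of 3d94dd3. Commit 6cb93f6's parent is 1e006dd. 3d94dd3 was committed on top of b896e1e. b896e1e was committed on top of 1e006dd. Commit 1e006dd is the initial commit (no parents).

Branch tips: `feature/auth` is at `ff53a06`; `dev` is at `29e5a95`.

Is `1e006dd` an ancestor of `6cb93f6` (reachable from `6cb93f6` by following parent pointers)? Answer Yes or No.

Ancestors of 6cb93f6 (commits reachable by following parents): {1e006dd, 6cb93f6}.
1e006dd is in that set, so it is an ancestor of 6cb93f6.

Yes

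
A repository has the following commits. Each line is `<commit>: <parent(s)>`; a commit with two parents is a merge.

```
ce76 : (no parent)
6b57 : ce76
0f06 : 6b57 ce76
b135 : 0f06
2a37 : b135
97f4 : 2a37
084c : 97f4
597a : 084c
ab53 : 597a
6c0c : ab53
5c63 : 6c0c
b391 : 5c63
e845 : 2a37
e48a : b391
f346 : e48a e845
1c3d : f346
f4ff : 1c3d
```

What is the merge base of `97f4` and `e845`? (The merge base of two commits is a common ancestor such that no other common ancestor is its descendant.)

2a37

Ancestors of 97f4: {0f06, 2a37, 6b57, 97f4, b135, ce76}.
Ancestors of e845: {0f06, 2a37, 6b57, b135, ce76, e845}.
Common ancestors: {0f06, 2a37, 6b57, b135, ce76}.
Among these, 2a37 is not an ancestor of any other common ancestor — it is the merge base.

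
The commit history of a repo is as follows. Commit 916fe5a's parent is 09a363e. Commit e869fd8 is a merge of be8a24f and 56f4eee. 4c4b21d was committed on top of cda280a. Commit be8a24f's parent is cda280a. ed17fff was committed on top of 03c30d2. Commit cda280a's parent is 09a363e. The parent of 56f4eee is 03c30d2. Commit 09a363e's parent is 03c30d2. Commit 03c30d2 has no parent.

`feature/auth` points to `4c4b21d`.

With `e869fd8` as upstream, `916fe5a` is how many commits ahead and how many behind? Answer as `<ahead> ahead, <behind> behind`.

Reachable from 916fe5a: {03c30d2, 09a363e, 916fe5a}.
Reachable from e869fd8: {03c30d2, 09a363e, 56f4eee, be8a24f, cda280a, e869fd8}.
Only in 916fe5a's history (ahead): {916fe5a} — 1.
Only in e869fd8's history (behind): {56f4eee, be8a24f, cda280a, e869fd8} — 4.

1 ahead, 4 behind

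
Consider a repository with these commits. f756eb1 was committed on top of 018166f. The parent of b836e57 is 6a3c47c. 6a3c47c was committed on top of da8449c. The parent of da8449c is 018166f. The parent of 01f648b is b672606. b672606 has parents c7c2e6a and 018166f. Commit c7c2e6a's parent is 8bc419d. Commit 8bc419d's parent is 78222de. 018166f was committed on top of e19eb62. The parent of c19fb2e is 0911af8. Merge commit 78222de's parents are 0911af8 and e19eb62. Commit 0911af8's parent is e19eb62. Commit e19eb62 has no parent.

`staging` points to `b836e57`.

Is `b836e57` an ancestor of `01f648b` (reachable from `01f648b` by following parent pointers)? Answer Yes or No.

Ancestors of 01f648b: {018166f, 01f648b, 0911af8, 78222de, 8bc419d, b672606, c7c2e6a, e19eb62}.
b836e57 is not in that set, so it is not an ancestor of 01f648b.

No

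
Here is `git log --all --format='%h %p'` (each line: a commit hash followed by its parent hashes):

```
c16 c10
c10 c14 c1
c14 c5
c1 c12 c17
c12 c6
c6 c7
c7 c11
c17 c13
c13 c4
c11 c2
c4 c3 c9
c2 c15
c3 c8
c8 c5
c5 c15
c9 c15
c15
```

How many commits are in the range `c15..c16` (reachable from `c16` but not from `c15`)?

16

Reachable from c16: {c1, c10, c11, c12, c13, c14, c15, c16, c17, c2, c3, c4, c5, c6, c7, c8, c9}.
Reachable from c15: {c15}.
In c16's history but not c15's: {c1, c10, c11, c12, c13, c14, c16, c17, c2, c3, c4, c5, c6, c7, c8, c9} — 16 commits.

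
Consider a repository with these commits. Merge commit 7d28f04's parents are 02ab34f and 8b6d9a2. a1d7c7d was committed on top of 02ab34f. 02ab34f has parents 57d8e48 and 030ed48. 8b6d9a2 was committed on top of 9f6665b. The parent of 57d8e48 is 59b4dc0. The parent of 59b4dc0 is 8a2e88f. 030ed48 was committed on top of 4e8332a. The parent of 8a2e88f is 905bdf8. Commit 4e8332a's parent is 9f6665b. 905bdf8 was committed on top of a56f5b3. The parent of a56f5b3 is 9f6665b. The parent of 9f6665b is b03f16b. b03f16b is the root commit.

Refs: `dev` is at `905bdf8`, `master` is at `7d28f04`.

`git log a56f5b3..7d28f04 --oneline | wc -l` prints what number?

Reachable from 7d28f04: {02ab34f, 030ed48, 4e8332a, 57d8e48, 59b4dc0, 7d28f04, 8a2e88f, 8b6d9a2, 905bdf8, 9f6665b, a56f5b3, b03f16b}.
Reachable from a56f5b3: {9f6665b, a56f5b3, b03f16b}.
In 7d28f04's history but not a56f5b3's: {02ab34f, 030ed48, 4e8332a, 57d8e48, 59b4dc0, 7d28f04, 8a2e88f, 8b6d9a2, 905bdf8} — 9 commits.

9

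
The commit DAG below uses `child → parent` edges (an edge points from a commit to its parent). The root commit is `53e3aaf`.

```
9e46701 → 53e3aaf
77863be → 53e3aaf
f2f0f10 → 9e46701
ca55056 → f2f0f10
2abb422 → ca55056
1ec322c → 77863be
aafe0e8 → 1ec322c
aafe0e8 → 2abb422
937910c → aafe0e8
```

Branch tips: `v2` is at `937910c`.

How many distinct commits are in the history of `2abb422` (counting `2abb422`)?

5

Walking parent pointers from 2abb422: reachable set = {2abb422, 53e3aaf, 9e46701, ca55056, f2f0f10}.
That is 5 commits.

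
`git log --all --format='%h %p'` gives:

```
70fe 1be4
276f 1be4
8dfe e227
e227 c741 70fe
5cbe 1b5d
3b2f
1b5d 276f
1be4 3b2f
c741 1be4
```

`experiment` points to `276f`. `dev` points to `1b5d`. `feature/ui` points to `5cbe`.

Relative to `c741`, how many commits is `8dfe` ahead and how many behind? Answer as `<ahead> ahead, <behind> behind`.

Reachable from 8dfe: {1be4, 3b2f, 70fe, 8dfe, c741, e227}.
Reachable from c741: {1be4, 3b2f, c741}.
Only in 8dfe's history (ahead): {70fe, 8dfe, e227} — 3.
Only in c741's history (behind): {} — 0.

3 ahead, 0 behind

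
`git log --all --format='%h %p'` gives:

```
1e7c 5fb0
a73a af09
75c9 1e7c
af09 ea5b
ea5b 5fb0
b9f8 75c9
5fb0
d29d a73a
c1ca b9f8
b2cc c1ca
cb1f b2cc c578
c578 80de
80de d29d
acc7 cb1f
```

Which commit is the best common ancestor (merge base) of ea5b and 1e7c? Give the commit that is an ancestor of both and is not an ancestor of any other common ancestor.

Ancestors of ea5b: {5fb0, ea5b}.
Ancestors of 1e7c: {1e7c, 5fb0}.
Common ancestors: {5fb0}.
The only common ancestor is 5fb0, so it is the merge base.

5fb0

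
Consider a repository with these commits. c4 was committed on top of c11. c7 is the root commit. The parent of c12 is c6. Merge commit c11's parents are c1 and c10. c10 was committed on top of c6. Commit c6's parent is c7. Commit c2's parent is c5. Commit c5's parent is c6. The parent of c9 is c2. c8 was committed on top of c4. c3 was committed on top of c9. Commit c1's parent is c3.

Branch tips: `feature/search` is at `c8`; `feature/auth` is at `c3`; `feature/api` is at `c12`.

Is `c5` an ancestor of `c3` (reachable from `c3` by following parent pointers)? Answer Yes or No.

Ancestors of c3 (commits reachable by following parents): {c2, c3, c5, c6, c7, c9}.
c5 is in that set, so it is an ancestor of c3.

Yes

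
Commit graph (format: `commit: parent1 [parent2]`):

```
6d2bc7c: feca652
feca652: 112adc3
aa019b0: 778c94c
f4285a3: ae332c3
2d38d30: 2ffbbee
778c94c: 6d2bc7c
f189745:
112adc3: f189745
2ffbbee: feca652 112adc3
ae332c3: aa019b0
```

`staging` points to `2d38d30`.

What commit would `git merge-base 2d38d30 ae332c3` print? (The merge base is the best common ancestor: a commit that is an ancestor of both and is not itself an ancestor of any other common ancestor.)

feca652

Ancestors of 2d38d30: {112adc3, 2d38d30, 2ffbbee, f189745, feca652}.
Ancestors of ae332c3: {112adc3, 6d2bc7c, 778c94c, aa019b0, ae332c3, f189745, feca652}.
Common ancestors: {112adc3, f189745, feca652}.
Among these, feca652 is not an ancestor of any other common ancestor — it is the merge base.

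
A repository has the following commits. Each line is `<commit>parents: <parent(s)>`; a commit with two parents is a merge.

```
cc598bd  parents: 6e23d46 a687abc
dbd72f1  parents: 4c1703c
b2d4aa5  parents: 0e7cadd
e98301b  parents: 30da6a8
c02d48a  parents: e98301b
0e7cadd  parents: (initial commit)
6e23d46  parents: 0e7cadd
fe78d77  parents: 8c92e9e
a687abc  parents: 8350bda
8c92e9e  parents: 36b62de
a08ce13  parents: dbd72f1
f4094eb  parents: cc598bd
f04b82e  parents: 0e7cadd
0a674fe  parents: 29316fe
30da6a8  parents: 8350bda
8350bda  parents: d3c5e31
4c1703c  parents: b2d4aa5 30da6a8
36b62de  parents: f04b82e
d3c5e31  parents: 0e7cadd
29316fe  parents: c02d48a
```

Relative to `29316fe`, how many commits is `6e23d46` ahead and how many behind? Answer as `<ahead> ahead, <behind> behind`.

1 ahead, 6 behind

Reachable from 6e23d46: {0e7cadd, 6e23d46}.
Reachable from 29316fe: {0e7cadd, 29316fe, 30da6a8, 8350bda, c02d48a, d3c5e31, e98301b}.
Only in 6e23d46's history (ahead): {6e23d46} — 1.
Only in 29316fe's history (behind): {29316fe, 30da6a8, 8350bda, c02d48a, d3c5e31, e98301b} — 6.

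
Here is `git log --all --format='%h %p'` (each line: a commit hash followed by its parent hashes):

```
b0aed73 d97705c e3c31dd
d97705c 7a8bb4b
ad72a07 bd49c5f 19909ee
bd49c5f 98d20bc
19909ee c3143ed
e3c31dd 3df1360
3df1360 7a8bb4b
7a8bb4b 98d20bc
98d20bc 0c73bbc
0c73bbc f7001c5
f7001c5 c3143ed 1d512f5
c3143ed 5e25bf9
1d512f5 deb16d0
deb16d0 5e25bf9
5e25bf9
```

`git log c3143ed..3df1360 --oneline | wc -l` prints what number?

Reachable from 3df1360: {0c73bbc, 1d512f5, 3df1360, 5e25bf9, 7a8bb4b, 98d20bc, c3143ed, deb16d0, f7001c5}.
Reachable from c3143ed: {5e25bf9, c3143ed}.
In 3df1360's history but not c3143ed's: {0c73bbc, 1d512f5, 3df1360, 7a8bb4b, 98d20bc, deb16d0, f7001c5} — 7 commits.

7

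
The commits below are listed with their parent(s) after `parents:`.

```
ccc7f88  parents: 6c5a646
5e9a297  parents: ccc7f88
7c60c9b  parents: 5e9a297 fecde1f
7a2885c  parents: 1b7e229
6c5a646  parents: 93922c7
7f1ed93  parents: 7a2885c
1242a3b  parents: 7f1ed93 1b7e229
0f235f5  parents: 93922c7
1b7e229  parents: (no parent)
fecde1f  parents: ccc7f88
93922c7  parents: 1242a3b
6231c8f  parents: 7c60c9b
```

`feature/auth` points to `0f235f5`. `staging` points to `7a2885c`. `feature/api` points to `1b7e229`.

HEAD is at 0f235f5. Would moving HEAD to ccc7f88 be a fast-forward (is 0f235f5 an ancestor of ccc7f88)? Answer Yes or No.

A fast-forward from 0f235f5 to ccc7f88 is possible iff 0f235f5 is an ancestor of ccc7f88.
Ancestors of ccc7f88: {1242a3b, 1b7e229, 6c5a646, 7a2885c, 7f1ed93, 93922c7, ccc7f88}.
0f235f5 is not among them, so fast-forward is not possible.

No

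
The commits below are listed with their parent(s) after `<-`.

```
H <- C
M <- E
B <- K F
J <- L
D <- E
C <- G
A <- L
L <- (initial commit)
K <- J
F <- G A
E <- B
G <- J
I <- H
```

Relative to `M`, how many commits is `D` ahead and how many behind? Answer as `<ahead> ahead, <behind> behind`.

Reachable from D: {A, B, D, E, F, G, J, K, L}.
Reachable from M: {A, B, E, F, G, J, K, L, M}.
Only in D's history (ahead): {D} — 1.
Only in M's history (behind): {M} — 1.

1 ahead, 1 behind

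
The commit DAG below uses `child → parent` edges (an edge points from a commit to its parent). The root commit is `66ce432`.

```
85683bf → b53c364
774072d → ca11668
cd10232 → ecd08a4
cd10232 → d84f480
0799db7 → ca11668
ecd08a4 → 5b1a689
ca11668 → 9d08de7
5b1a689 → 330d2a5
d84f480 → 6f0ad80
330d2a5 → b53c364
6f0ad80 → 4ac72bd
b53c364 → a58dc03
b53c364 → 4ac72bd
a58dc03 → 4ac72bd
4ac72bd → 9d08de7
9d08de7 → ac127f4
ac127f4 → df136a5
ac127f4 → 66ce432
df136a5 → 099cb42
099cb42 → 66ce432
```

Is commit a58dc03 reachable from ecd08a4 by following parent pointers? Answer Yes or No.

Ancestors of ecd08a4 (commits reachable by following parents): {099cb42, 330d2a5, 4ac72bd, 5b1a689, 66ce432, 9d08de7, a58dc03, ac127f4, b53c364, df136a5, ecd08a4}.
a58dc03 is in that set, so it is an ancestor of ecd08a4.

Yes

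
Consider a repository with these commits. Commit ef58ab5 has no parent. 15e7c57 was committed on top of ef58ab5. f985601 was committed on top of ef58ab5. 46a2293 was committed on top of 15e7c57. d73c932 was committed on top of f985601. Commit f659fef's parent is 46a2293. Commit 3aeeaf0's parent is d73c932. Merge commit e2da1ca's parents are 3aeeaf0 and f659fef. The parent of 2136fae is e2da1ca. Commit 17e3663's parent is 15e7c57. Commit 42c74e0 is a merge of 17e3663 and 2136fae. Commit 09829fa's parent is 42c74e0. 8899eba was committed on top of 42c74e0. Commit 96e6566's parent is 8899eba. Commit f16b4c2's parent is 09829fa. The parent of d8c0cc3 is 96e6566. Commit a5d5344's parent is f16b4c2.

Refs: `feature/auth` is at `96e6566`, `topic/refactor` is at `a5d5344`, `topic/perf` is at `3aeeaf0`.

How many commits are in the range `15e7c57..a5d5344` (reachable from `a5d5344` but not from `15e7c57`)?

Reachable from a5d5344: {09829fa, 15e7c57, 17e3663, 2136fae, 3aeeaf0, 42c74e0, 46a2293, a5d5344, d73c932, e2da1ca, ef58ab5, f16b4c2, f659fef, f985601}.
Reachable from 15e7c57: {15e7c57, ef58ab5}.
In a5d5344's history but not 15e7c57's: {09829fa, 17e3663, 2136fae, 3aeeaf0, 42c74e0, 46a2293, a5d5344, d73c932, e2da1ca, f16b4c2, f659fef, f985601} — 12 commits.

12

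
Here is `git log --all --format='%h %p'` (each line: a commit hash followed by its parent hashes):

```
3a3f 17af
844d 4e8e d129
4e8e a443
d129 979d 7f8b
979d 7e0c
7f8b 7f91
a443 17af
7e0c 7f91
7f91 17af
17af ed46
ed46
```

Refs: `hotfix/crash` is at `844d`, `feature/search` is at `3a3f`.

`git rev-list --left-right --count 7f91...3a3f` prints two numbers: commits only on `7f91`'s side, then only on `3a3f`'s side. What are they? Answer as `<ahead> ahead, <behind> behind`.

Reachable from 7f91: {17af, 7f91, ed46}.
Reachable from 3a3f: {17af, 3a3f, ed46}.
Only in 7f91's history (ahead): {7f91} — 1.
Only in 3a3f's history (behind): {3a3f} — 1.

1 ahead, 1 behind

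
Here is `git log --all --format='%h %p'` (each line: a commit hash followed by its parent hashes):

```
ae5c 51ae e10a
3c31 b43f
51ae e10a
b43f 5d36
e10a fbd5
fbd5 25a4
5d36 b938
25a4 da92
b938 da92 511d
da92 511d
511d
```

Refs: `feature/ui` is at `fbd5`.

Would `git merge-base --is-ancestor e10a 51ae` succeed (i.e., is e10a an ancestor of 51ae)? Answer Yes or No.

Ancestors of 51ae (commits reachable by following parents): {25a4, 511d, 51ae, da92, e10a, fbd5}.
e10a is in that set, so it is an ancestor of 51ae.

Yes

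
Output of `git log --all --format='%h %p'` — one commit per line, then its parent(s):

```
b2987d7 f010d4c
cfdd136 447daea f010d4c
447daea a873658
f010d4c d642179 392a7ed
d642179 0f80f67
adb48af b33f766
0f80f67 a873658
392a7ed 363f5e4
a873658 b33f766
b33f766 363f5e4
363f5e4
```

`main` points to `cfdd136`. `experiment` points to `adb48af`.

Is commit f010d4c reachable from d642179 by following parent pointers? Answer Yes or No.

Ancestors of d642179: {0f80f67, 363f5e4, a873658, b33f766, d642179}.
f010d4c is not in that set, so it is not an ancestor of d642179.

No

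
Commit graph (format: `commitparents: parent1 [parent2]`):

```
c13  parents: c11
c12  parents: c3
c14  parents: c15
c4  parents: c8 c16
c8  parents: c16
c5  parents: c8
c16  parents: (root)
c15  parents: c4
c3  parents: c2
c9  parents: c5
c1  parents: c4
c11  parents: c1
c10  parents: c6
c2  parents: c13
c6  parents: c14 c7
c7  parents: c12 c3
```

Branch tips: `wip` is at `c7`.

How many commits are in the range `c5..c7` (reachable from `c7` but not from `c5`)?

8

Reachable from c7: {c1, c11, c12, c13, c16, c2, c3, c4, c7, c8}.
Reachable from c5: {c16, c5, c8}.
In c7's history but not c5's: {c1, c11, c12, c13, c2, c3, c4, c7} — 8 commits.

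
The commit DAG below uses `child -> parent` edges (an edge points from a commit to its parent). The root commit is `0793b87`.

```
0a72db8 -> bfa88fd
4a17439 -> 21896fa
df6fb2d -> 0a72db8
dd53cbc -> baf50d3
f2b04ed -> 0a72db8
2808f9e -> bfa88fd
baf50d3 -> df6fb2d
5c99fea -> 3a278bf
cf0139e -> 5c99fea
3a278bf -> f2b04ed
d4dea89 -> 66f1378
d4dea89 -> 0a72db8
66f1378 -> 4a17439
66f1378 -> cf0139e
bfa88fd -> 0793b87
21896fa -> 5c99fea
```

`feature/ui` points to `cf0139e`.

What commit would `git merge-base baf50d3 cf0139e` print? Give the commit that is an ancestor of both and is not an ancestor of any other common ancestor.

0a72db8

Ancestors of baf50d3: {0793b87, 0a72db8, baf50d3, bfa88fd, df6fb2d}.
Ancestors of cf0139e: {0793b87, 0a72db8, 3a278bf, 5c99fea, bfa88fd, cf0139e, f2b04ed}.
Common ancestors: {0793b87, 0a72db8, bfa88fd}.
Among these, 0a72db8 is not an ancestor of any other common ancestor — it is the merge base.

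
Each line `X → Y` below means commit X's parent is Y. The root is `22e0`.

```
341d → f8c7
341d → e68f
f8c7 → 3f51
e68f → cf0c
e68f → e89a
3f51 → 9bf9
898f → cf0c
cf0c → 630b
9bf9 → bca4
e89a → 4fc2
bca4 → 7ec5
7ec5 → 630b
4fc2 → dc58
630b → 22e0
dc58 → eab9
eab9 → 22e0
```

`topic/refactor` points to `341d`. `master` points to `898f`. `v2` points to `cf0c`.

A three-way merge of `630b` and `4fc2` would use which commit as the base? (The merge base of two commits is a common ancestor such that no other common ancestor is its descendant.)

22e0

Ancestors of 630b: {22e0, 630b}.
Ancestors of 4fc2: {22e0, 4fc2, dc58, eab9}.
Common ancestors: {22e0}.
The only common ancestor is 22e0, so it is the merge base.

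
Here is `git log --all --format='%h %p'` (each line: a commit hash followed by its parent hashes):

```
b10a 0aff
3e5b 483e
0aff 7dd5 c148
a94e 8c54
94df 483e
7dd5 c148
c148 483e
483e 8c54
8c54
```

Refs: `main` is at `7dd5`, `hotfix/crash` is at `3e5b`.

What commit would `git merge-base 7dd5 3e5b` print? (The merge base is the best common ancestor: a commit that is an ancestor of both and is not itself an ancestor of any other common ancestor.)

Ancestors of 7dd5: {483e, 7dd5, 8c54, c148}.
Ancestors of 3e5b: {3e5b, 483e, 8c54}.
Common ancestors: {483e, 8c54}.
Among these, 483e is not an ancestor of any other common ancestor — it is the merge base.

483e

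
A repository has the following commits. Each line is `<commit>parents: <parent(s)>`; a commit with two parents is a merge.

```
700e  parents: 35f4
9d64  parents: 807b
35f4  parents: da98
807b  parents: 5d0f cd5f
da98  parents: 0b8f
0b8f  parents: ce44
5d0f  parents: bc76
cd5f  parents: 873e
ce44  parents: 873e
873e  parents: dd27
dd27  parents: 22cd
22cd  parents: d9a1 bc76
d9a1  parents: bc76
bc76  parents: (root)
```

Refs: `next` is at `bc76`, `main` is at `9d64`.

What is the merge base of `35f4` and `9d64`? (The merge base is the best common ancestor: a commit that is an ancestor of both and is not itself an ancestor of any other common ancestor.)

Ancestors of 35f4: {0b8f, 22cd, 35f4, 873e, bc76, ce44, d9a1, da98, dd27}.
Ancestors of 9d64: {22cd, 5d0f, 807b, 873e, 9d64, bc76, cd5f, d9a1, dd27}.
Common ancestors: {22cd, 873e, bc76, d9a1, dd27}.
Among these, 873e is not an ancestor of any other common ancestor — it is the merge base.

873e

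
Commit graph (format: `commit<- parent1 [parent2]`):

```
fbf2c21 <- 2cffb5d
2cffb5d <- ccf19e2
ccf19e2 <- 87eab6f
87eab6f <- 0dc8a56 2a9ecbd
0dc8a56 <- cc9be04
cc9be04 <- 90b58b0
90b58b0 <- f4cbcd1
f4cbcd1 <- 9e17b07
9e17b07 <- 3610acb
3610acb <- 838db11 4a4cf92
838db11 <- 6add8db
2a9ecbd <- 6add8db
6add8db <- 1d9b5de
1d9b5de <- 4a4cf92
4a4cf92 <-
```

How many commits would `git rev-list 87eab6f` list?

Walking parent pointers from 87eab6f: reachable set = {0dc8a56, 1d9b5de, 2a9ecbd, 3610acb, 4a4cf92, 6add8db, 838db11, 87eab6f, 90b58b0, 9e17b07, cc9be04, f4cbcd1}.
That is 12 commits.

12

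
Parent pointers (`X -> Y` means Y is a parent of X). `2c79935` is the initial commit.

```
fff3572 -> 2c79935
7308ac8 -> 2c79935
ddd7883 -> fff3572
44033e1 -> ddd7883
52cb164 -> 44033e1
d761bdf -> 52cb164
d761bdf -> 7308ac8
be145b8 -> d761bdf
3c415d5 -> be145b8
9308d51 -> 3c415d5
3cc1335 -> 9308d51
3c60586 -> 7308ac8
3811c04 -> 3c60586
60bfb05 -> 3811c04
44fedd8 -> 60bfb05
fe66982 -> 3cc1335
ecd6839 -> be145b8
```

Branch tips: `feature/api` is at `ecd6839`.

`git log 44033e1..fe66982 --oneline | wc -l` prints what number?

8

Reachable from fe66982: {2c79935, 3c415d5, 3cc1335, 44033e1, 52cb164, 7308ac8, 9308d51, be145b8, d761bdf, ddd7883, fe66982, fff3572}.
Reachable from 44033e1: {2c79935, 44033e1, ddd7883, fff3572}.
In fe66982's history but not 44033e1's: {3c415d5, 3cc1335, 52cb164, 7308ac8, 9308d51, be145b8, d761bdf, fe66982} — 8 commits.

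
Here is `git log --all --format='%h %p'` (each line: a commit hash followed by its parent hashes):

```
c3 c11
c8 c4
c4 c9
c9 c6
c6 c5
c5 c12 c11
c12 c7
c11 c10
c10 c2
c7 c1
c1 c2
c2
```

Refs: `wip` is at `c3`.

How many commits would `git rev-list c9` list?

Walking parent pointers from c9: reachable set = {c1, c10, c11, c12, c2, c5, c6, c7, c9}.
That is 9 commits.

9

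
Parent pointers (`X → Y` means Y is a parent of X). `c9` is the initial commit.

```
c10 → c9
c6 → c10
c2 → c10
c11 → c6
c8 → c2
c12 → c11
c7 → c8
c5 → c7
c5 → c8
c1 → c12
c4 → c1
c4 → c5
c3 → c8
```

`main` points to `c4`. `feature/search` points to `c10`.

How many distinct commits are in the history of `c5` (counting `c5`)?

Walking parent pointers from c5: reachable set = {c10, c2, c5, c7, c8, c9}.
That is 6 commits.

6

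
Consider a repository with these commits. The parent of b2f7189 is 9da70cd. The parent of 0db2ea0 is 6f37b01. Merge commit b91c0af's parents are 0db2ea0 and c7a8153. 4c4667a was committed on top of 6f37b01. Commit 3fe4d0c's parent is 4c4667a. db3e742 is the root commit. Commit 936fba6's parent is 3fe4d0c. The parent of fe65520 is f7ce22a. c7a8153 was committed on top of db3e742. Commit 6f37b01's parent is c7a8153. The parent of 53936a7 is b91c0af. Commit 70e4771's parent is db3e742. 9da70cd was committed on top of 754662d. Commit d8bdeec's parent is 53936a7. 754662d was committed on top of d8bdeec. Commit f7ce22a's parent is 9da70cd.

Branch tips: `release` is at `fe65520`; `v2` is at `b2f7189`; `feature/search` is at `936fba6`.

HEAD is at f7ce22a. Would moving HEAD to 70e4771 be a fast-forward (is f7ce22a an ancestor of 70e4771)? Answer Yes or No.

A fast-forward from f7ce22a to 70e4771 is possible iff f7ce22a is an ancestor of 70e4771.
Ancestors of 70e4771: {70e4771, db3e742}.
f7ce22a is not among them, so fast-forward is not possible.

No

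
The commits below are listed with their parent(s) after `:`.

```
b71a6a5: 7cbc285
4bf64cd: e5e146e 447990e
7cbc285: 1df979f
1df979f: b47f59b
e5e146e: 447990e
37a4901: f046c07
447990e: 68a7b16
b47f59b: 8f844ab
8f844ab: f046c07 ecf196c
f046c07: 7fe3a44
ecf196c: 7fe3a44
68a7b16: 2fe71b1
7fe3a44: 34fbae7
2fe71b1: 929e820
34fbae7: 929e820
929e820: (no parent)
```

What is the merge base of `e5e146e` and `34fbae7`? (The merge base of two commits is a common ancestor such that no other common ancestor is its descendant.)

929e820

Ancestors of e5e146e: {2fe71b1, 447990e, 68a7b16, 929e820, e5e146e}.
Ancestors of 34fbae7: {34fbae7, 929e820}.
Common ancestors: {929e820}.
The only common ancestor is 929e820, so it is the merge base.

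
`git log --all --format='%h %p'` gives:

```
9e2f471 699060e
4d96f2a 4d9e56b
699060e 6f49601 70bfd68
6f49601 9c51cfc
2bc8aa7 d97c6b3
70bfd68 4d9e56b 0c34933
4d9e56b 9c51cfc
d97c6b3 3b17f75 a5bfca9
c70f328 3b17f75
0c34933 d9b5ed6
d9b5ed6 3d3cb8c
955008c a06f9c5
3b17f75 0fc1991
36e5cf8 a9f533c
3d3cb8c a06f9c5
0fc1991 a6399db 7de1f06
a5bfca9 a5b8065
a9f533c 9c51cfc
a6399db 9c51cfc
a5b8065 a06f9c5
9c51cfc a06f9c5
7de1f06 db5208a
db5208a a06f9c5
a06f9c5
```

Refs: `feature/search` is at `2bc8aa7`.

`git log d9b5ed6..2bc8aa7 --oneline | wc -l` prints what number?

10

Reachable from 2bc8aa7: {0fc1991, 2bc8aa7, 3b17f75, 7de1f06, 9c51cfc, a06f9c5, a5b8065, a5bfca9, a6399db, d97c6b3, db5208a}.
Reachable from d9b5ed6: {3d3cb8c, a06f9c5, d9b5ed6}.
In 2bc8aa7's history but not d9b5ed6's: {0fc1991, 2bc8aa7, 3b17f75, 7de1f06, 9c51cfc, a5b8065, a5bfca9, a6399db, d97c6b3, db5208a} — 10 commits.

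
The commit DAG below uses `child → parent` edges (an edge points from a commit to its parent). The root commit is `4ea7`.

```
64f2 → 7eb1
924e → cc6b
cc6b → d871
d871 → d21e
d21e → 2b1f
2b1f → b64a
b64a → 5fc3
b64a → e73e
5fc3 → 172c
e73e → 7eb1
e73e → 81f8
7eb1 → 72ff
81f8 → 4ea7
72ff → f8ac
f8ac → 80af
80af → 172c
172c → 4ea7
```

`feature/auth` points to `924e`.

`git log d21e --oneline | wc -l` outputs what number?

12

Walking parent pointers from d21e: reachable set = {172c, 2b1f, 4ea7, 5fc3, 72ff, 7eb1, 80af, 81f8, b64a, d21e, e73e, f8ac}.
That is 12 commits.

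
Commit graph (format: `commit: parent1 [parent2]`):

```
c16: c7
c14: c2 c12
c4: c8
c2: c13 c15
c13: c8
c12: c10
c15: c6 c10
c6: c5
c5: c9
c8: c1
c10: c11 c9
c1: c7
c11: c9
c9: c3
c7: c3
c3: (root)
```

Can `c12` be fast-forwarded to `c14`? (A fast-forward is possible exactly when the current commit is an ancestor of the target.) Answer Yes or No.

Yes

A fast-forward from c12 to c14 is possible iff c12 is an ancestor of c14.
Ancestors of c14: {c1, c10, c11, c12, c13, c14, c15, c2, c3, c5, c6, c7, c8, c9}.
c12 is among them, so fast-forward is possible.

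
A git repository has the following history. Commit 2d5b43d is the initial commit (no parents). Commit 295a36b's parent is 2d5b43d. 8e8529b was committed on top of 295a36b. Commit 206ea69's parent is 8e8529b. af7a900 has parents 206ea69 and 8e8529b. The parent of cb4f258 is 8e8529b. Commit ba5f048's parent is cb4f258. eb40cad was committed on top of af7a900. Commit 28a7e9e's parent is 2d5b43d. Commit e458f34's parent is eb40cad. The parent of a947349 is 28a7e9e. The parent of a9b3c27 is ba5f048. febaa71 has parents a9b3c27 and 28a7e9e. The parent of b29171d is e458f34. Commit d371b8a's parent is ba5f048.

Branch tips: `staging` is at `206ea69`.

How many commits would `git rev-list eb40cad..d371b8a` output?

3

Reachable from d371b8a: {295a36b, 2d5b43d, 8e8529b, ba5f048, cb4f258, d371b8a}.
Reachable from eb40cad: {206ea69, 295a36b, 2d5b43d, 8e8529b, af7a900, eb40cad}.
In d371b8a's history but not eb40cad's: {ba5f048, cb4f258, d371b8a} — 3 commits.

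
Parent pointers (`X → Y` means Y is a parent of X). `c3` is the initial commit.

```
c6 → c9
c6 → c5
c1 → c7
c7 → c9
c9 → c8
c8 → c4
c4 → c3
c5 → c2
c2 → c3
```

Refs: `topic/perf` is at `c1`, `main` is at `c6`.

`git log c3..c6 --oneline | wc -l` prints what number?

6

Reachable from c6: {c2, c3, c4, c5, c6, c8, c9}.
Reachable from c3: {c3}.
In c6's history but not c3's: {c2, c4, c5, c6, c8, c9} — 6 commits.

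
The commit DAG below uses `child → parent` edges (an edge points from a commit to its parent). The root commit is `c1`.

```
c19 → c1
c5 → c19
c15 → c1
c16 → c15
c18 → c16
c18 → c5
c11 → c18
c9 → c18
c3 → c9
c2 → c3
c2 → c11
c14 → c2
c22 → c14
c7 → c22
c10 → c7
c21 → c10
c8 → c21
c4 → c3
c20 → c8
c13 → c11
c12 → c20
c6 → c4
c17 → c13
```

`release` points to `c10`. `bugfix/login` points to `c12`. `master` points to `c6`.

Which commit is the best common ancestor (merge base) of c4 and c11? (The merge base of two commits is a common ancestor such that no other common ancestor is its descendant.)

c18

Ancestors of c4: {c1, c15, c16, c18, c19, c3, c4, c5, c9}.
Ancestors of c11: {c1, c11, c15, c16, c18, c19, c5}.
Common ancestors: {c1, c15, c16, c18, c19, c5}.
Among these, c18 is not an ancestor of any other common ancestor — it is the merge base.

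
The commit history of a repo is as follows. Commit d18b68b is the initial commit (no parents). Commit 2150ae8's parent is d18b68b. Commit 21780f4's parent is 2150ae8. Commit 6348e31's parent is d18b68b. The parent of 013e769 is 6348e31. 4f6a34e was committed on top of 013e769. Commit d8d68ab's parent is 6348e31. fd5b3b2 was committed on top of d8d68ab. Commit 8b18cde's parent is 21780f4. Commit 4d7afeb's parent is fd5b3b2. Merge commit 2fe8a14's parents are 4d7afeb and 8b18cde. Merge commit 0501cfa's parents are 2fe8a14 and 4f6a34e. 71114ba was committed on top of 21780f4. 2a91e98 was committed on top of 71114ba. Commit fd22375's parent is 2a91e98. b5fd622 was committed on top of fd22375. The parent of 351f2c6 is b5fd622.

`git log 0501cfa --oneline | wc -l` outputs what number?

Walking parent pointers from 0501cfa: reachable set = {013e769, 0501cfa, 2150ae8, 21780f4, 2fe8a14, 4d7afeb, 4f6a34e, 6348e31, 8b18cde, d18b68b, d8d68ab, fd5b3b2}.
That is 12 commits.

12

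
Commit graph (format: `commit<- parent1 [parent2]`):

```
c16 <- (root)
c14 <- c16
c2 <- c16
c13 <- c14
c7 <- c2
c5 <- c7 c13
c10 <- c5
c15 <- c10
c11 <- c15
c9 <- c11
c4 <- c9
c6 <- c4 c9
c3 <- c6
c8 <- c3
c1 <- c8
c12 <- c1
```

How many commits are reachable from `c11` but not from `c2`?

7

Reachable from c11: {c10, c11, c13, c14, c15, c16, c2, c5, c7}.
Reachable from c2: {c16, c2}.
In c11's history but not c2's: {c10, c11, c13, c14, c15, c5, c7} — 7 commits.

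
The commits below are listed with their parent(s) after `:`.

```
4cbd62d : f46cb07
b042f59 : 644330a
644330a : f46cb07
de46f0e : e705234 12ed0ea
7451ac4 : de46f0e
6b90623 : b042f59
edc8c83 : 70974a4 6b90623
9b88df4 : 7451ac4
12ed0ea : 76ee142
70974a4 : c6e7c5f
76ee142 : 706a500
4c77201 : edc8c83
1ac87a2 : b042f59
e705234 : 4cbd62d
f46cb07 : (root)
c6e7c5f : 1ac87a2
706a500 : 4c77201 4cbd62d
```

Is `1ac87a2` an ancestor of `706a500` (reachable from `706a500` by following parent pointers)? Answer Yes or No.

Ancestors of 706a500 (commits reachable by following parents): {1ac87a2, 4c77201, 4cbd62d, 644330a, 6b90623, 706a500, 70974a4, b042f59, c6e7c5f, edc8c83, f46cb07}.
1ac87a2 is in that set, so it is an ancestor of 706a500.

Yes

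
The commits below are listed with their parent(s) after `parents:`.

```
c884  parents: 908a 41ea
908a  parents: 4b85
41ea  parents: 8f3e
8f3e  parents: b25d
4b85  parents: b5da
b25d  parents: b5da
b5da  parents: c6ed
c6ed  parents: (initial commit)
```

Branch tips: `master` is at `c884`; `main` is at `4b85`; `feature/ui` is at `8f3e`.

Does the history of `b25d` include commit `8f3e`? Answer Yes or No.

No

Ancestors of b25d: {b25d, b5da, c6ed}.
8f3e is not in that set, so it is not an ancestor of b25d.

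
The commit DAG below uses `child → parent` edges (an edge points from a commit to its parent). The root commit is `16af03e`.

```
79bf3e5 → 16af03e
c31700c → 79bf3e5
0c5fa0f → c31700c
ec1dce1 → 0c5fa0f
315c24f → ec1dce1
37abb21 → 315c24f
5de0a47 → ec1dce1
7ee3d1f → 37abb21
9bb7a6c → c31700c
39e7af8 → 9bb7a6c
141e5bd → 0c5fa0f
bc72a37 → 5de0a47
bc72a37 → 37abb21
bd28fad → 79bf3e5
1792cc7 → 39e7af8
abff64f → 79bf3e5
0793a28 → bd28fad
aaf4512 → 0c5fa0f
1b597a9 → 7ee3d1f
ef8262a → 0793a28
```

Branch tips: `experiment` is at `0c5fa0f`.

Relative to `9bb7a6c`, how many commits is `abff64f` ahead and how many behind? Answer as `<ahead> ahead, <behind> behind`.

1 ahead, 2 behind

Reachable from abff64f: {16af03e, 79bf3e5, abff64f}.
Reachable from 9bb7a6c: {16af03e, 79bf3e5, 9bb7a6c, c31700c}.
Only in abff64f's history (ahead): {abff64f} — 1.
Only in 9bb7a6c's history (behind): {9bb7a6c, c31700c} — 2.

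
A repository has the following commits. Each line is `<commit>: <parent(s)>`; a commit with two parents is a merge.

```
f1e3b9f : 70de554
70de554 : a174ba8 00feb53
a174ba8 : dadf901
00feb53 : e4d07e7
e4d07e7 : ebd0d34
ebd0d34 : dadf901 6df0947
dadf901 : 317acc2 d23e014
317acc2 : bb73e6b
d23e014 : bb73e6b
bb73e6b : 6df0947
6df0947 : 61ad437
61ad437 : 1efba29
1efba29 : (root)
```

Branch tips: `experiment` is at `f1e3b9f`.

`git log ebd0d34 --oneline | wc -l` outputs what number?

8

Walking parent pointers from ebd0d34: reachable set = {1efba29, 317acc2, 61ad437, 6df0947, bb73e6b, d23e014, dadf901, ebd0d34}.
That is 8 commits.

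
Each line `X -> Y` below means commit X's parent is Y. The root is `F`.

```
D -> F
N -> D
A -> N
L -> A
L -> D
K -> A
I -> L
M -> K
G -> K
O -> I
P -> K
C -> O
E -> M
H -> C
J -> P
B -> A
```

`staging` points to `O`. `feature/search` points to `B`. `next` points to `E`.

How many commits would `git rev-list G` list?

6

Walking parent pointers from G: reachable set = {A, D, F, G, K, N}.
That is 6 commits.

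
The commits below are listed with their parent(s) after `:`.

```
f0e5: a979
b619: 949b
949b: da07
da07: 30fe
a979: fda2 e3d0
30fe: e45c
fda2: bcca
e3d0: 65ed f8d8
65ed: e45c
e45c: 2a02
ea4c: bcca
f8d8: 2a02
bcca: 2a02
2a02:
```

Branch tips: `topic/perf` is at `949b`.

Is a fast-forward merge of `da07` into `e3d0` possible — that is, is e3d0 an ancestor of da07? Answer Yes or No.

No

A fast-forward from e3d0 to da07 is possible iff e3d0 is an ancestor of da07.
Ancestors of da07: {2a02, 30fe, da07, e45c}.
e3d0 is not among them, so fast-forward is not possible.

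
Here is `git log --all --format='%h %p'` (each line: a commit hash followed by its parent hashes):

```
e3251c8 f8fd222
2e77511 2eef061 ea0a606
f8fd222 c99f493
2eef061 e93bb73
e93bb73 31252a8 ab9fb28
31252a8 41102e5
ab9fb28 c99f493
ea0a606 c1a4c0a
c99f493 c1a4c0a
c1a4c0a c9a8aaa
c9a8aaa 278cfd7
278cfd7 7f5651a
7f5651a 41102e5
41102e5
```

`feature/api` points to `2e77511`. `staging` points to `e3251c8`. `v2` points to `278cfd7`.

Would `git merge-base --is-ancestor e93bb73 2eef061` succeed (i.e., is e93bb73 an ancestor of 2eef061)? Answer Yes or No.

Yes

Ancestors of 2eef061 (commits reachable by following parents): {278cfd7, 2eef061, 31252a8, 41102e5, 7f5651a, ab9fb28, c1a4c0a, c99f493, c9a8aaa, e93bb73}.
e93bb73 is in that set, so it is an ancestor of 2eef061.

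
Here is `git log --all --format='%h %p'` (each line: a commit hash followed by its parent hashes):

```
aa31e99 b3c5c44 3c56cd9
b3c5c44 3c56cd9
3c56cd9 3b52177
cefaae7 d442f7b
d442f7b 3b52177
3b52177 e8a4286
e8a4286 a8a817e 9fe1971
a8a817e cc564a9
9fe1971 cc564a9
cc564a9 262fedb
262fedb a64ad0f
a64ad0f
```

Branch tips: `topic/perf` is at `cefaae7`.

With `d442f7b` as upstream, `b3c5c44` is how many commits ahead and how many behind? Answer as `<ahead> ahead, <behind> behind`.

2 ahead, 1 behind

Reachable from b3c5c44: {262fedb, 3b52177, 3c56cd9, 9fe1971, a64ad0f, a8a817e, b3c5c44, cc564a9, e8a4286}.
Reachable from d442f7b: {262fedb, 3b52177, 9fe1971, a64ad0f, a8a817e, cc564a9, d442f7b, e8a4286}.
Only in b3c5c44's history (ahead): {3c56cd9, b3c5c44} — 2.
Only in d442f7b's history (behind): {d442f7b} — 1.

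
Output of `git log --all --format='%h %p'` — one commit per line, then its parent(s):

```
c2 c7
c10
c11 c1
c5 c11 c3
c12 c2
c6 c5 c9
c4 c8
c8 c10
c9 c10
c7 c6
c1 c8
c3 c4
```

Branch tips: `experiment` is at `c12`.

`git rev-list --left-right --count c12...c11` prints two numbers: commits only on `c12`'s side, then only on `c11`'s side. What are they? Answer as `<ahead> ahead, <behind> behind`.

8 ahead, 0 behind

Reachable from c12: {c1, c10, c11, c12, c2, c3, c4, c5, c6, c7, c8, c9}.
Reachable from c11: {c1, c10, c11, c8}.
Only in c12's history (ahead): {c12, c2, c3, c4, c5, c6, c7, c9} — 8.
Only in c11's history (behind): {} — 0.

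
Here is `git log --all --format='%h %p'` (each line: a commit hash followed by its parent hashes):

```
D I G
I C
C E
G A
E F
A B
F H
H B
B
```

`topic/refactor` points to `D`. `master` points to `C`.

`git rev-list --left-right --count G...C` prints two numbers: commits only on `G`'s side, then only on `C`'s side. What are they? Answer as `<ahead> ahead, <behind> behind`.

Reachable from G: {A, B, G}.
Reachable from C: {B, C, E, F, H}.
Only in G's history (ahead): {A, G} — 2.
Only in C's history (behind): {C, E, F, H} — 4.

2 ahead, 4 behind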